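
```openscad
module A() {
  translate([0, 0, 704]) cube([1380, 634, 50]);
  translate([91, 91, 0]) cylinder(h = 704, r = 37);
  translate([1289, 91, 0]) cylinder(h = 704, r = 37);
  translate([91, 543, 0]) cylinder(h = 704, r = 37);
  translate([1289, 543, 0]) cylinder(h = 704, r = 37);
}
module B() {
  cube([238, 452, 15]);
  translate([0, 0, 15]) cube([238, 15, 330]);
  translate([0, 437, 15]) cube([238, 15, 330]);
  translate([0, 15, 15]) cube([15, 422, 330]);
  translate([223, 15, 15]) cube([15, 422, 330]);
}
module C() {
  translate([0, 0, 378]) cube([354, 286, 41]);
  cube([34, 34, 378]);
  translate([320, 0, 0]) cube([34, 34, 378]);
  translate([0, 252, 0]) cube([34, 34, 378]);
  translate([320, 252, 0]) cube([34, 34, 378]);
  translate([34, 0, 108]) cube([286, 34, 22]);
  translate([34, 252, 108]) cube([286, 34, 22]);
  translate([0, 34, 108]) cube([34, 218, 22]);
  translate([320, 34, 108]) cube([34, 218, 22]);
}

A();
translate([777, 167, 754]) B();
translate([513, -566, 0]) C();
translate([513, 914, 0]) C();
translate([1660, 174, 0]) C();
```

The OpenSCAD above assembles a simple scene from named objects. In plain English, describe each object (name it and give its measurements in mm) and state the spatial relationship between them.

A is a table with a 1380×634 mm rectangular top, 50 mm thick, top surface at z = 754 mm, supported by four round legs of 74 mm diameter, each leg's bounding box inset 54 mm from the nearest pair of top edges, running from the floor.

B is an open storage box with external size 238×452×345 mm and wall thickness 15 mm (the base is also 15 mm thick). The base covers the whole footprint; the four walls stand on the base, with the y-facing walls full-width and the x-facing walls fitting between their inner faces.

C is a four-legged stool. The seat is a 354×286×41 mm slab whose top surface is at z = 419 mm; four square legs, each 34×34 mm in cross-section, run from the floor (z = 0) to the underside of the seat, each flush with a corner of the seat. Four stretchers, 34 mm wide and 22 mm tall, connect adjacent legs with their undersides at z = 108 mm, each running between the inner faces of the legs it joins and aligned with the legs' outer faces on the other axis.

The open box is on top of the table. Three stools sit around the table at the −y, +y, +x sides.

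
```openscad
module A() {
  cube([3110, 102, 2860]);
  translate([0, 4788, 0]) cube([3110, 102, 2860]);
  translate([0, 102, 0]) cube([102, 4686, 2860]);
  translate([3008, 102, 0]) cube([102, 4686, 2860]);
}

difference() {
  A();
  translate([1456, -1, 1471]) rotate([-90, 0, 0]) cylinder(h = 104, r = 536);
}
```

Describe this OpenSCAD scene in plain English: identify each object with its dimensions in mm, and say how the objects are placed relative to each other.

A is a box-shaped house frame (walls only): outside footprint 3110×4890 mm, wall height 2860 mm, wall thickness 102 mm. The two y-facing walls run the full x-width; the two x-facing walls fit between the inner faces of the y-facing walls.

The house frame has a circular hole of radius 536 mm through its front wall, centred at (x = 1456, z = 1471).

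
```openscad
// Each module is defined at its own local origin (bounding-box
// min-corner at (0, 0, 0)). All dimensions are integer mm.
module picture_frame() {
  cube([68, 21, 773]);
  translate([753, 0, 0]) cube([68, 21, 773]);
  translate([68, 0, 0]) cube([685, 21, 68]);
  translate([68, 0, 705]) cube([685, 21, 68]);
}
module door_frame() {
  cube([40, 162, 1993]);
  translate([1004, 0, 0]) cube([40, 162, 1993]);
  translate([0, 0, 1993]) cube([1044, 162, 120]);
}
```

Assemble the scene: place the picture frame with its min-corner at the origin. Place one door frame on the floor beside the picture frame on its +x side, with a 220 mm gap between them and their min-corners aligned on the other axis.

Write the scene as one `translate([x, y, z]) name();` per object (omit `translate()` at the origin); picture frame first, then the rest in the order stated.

picture_frame();
translate([1041, 0, 0]) door_frame();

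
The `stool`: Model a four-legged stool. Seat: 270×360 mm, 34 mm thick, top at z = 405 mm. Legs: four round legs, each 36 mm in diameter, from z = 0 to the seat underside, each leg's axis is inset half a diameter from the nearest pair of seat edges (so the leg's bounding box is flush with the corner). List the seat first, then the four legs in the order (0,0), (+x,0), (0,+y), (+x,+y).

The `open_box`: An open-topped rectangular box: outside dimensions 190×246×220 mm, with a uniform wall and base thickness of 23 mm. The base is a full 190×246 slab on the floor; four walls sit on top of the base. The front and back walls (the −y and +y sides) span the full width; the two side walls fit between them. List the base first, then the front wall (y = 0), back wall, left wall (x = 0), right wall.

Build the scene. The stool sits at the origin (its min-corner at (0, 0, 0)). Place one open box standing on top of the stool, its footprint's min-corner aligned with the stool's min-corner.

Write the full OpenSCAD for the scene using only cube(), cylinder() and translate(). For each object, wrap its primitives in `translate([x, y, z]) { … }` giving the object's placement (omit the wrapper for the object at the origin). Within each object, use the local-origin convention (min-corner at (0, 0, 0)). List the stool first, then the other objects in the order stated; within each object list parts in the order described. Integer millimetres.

translate([0, 0, 371]) cube([270, 360, 34]);
translate([18, 18, 0]) cylinder(h = 371, r = 18);
translate([252, 18, 0]) cylinder(h = 371, r = 18);
translate([18, 342, 0]) cylinder(h = 371, r = 18);
translate([252, 342, 0]) cylinder(h = 371, r = 18);
translate([0, 0, 405]) {
  cube([190, 246, 23]);
  translate([0, 0, 23]) cube([190, 23, 197]);
  translate([0, 223, 23]) cube([190, 23, 197]);
  translate([0, 23, 23]) cube([23, 200, 197]);
  translate([167, 23, 23]) cube([23, 200, 197]);
}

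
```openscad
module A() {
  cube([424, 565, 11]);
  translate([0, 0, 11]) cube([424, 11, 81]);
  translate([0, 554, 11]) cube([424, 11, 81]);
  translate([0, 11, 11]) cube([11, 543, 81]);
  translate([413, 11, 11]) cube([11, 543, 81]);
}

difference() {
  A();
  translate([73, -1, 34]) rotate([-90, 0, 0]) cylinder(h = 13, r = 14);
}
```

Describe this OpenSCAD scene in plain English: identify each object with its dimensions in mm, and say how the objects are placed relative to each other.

A is an open-topped rectangular box: outside dimensions 424×565×92 mm, with a uniform wall and base thickness of 11 mm. The base is a full 424×565 slab on the floor; four walls sit on top of the base. The front and back walls (the −y and +y sides) span the full width; the two side walls fit between them.

The open box has a circular hole of radius 14 mm through its front wall, centred at (x = 73, z = 34).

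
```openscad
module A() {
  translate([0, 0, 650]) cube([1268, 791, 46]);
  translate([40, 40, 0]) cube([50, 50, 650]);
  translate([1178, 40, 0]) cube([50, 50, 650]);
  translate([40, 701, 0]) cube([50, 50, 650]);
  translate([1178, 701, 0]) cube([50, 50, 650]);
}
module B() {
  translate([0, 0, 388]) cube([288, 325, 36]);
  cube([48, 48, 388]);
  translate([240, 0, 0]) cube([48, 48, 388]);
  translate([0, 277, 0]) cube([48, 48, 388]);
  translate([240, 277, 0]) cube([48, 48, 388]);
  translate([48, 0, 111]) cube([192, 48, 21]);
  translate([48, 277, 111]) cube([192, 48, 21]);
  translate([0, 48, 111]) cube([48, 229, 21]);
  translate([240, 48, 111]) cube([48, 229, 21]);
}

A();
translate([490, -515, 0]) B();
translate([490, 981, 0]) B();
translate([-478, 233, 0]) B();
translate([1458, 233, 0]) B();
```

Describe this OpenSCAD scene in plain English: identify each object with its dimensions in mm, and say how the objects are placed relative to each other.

A is a rectangular dining table. The top is 1268×791×46 mm with its upper surface at z = 696 mm. It stands on four 50×50 mm square legs, each inset 40 mm from the nearest pair of top edges, running from the floor to the underside of the top.

B is a four-legged stool. The seat is 288×325 mm, 36 mm thick, top at z = 424 mm. It stands on four square legs, each 48×48 mm in cross-section, from z = 0 to the seat underside, each flush with a corner of the seat. Four stretchers, 48 mm wide and 21 mm tall, connect adjacent legs with their undersides at z = 111 mm, each running between the inner faces of the legs it joins and aligned with the legs' outer faces on the other axis.

Four stools sit around the table at the −y, +y, −x, +x sides.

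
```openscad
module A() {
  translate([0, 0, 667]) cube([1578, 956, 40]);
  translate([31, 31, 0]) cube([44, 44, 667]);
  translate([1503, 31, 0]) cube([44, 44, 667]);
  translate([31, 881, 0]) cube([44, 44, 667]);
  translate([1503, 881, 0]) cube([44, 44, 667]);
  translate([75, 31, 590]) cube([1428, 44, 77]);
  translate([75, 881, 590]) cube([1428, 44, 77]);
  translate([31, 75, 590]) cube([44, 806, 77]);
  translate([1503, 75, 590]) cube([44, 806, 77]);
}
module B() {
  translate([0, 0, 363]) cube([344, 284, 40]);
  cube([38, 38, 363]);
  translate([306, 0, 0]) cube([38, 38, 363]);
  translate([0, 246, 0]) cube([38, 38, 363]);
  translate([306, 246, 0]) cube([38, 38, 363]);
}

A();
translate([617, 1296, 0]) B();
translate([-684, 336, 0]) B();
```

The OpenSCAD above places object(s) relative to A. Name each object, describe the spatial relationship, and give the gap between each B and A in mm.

Each stool's nearest face is 340 mm from the table's bounding box.

A is a table. B is a stool. Two stools sit around the table at the +y, −x sides. The gap between each stool and the table is 340 mm.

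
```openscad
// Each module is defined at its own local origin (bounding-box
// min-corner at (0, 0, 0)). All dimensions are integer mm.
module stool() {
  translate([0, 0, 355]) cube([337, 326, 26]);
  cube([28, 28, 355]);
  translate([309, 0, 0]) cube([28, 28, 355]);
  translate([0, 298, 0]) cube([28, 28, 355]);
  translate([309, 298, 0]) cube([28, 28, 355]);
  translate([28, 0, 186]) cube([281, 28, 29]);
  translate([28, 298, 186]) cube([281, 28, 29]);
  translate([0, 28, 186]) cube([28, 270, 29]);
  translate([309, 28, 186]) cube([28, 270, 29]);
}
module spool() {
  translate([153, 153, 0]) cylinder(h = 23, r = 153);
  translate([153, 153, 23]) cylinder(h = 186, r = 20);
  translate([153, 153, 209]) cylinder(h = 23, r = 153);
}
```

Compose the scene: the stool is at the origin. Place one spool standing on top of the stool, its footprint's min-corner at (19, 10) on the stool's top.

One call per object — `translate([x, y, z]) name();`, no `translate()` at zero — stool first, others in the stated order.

stool();
translate([19, 10, 381]) spool();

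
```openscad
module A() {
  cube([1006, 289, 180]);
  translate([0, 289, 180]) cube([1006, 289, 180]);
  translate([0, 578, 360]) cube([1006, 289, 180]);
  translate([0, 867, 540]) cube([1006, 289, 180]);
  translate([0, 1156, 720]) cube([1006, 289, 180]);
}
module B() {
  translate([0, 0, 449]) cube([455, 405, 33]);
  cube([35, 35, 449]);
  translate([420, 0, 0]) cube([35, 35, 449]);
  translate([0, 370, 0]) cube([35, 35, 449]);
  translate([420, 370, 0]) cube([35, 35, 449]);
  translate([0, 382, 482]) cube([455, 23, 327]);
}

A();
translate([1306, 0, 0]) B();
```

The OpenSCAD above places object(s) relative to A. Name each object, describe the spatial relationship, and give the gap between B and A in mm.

The chair's nearest face is 300 mm from the staircase's +x face.

A is a staircase. B is a chair. The chair is on the floor beside the staircase on its +x side. The gap between the chair and the staircase is 300 mm.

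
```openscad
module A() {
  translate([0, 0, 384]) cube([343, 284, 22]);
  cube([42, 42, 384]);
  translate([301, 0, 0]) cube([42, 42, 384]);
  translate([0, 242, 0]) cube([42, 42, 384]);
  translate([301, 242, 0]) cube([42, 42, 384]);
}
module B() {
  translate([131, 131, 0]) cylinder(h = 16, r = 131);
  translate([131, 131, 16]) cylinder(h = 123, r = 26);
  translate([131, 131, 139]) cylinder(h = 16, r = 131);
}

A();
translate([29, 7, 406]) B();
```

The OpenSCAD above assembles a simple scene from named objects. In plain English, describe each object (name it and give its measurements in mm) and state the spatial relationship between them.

A is a four-legged stool. The seat is a 343×284×22 mm slab whose top surface is at z = 406 mm; four square legs, each 42×42 mm in cross-section, run from the floor (z = 0) to the underside of the seat, each flush with a corner of the seat.

B is a spool: two coaxial disc flanges of radius 131 mm and thickness 16 mm, joined by a core cylinder of radius 26 mm and height 123 mm. The lower flange rests on z = 0 and the three cylinders share a vertical axis.

The spool is on top of the stool.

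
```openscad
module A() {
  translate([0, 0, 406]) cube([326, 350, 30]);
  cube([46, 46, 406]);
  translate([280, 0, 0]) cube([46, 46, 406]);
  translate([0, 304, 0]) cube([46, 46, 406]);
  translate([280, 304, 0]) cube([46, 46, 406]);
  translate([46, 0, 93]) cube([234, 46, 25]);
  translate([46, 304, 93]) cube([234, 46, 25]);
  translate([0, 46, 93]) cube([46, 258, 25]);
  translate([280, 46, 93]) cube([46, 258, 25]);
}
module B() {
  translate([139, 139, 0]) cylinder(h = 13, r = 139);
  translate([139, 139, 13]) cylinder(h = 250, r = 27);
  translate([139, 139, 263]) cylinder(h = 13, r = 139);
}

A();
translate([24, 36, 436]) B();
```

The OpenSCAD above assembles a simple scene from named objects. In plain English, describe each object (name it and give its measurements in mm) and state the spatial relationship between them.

A is a four-legged stool. The seat is 326×350 mm, 30 mm thick, top at z = 436 mm. It stands on four square legs, each 46×46 mm in cross-section, from z = 0 to the seat underside, each flush with a corner of the seat. Four stretchers, 46 mm wide and 25 mm tall, connect adjacent legs with their undersides at z = 93 mm, each running between the inner faces of the legs it joins and aligned with the legs' outer faces on the other axis.

B is a spool: two coaxial disc flanges of radius 139 mm and thickness 13 mm, joined by a core cylinder of radius 27 mm and height 250 mm. The lower flange rests on z = 0 and the three cylinders share a vertical axis.

The spool is on top of the stool, centred.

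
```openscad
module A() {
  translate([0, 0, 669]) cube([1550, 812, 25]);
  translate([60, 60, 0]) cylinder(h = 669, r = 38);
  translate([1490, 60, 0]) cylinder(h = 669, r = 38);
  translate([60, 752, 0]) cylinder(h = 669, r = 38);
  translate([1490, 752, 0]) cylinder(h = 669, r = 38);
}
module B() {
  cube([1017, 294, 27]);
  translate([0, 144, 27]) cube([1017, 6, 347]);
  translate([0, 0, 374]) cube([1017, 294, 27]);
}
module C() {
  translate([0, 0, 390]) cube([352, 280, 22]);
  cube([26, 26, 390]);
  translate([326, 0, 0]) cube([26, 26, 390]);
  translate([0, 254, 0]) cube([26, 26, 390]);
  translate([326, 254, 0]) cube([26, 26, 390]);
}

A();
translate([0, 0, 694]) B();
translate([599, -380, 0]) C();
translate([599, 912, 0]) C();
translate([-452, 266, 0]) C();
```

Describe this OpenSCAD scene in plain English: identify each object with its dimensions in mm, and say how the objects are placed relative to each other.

A is a table: top 1550 mm (x) × 812 mm (y), 25 mm thick, upper face at z = 694 mm, on four round legs of 76 mm diameter, each leg's bounding box inset 22 mm from the nearest pair of top edges, running from z = 0 to the bottom of the top.

B is an I-beam lying along x, 1017 mm long. Overall section height 401 mm. Two flanges 294 mm wide (y) and 27 mm thick, one on the floor and one at the top; a web 6 mm thick runs between them, centred on the flange width.

C is a four-legged stool. The seat is a 352×280×22 mm slab whose top surface is at z = 412 mm; four square legs, each 26×26 mm in cross-section, run from the floor (z = 0) to the underside of the seat, each flush with a corner of the seat.

The I-beam is on top of the table. Three stools sit around the table at the −y, +y, −x sides.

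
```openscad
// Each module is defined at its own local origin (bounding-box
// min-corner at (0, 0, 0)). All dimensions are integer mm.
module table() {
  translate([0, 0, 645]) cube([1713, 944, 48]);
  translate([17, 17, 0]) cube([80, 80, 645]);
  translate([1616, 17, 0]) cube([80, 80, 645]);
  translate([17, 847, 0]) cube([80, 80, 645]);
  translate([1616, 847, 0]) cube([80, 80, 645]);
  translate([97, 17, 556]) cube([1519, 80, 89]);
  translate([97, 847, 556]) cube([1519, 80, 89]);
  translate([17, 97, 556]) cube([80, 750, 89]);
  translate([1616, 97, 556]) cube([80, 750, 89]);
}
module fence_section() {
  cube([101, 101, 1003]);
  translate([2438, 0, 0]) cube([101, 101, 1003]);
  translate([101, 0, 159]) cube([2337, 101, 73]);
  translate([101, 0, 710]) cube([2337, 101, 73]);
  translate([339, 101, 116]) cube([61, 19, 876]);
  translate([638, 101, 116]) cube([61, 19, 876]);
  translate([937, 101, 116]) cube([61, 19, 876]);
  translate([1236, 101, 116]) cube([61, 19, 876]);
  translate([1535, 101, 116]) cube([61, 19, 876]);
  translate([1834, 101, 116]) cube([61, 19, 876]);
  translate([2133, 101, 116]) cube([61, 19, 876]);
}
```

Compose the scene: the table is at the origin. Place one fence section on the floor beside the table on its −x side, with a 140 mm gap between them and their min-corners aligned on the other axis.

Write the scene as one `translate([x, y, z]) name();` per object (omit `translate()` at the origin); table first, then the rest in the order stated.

table();
translate([-2679, 0, 0]) fence_section();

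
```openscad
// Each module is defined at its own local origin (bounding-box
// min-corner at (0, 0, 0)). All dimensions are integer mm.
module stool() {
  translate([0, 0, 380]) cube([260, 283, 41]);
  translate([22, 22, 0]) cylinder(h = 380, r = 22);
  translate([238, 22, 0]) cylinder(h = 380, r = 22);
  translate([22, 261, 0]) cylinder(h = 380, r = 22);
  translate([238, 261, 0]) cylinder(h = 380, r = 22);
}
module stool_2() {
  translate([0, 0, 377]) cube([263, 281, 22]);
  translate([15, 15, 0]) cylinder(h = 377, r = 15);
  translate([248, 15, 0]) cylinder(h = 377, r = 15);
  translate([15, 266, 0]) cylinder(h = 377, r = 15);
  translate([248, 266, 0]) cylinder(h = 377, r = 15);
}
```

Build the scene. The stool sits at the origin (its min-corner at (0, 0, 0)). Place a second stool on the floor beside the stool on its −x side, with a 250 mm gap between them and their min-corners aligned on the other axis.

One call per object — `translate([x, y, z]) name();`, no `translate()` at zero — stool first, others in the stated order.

stool();
translate([-513, 0, 0]) stool_2();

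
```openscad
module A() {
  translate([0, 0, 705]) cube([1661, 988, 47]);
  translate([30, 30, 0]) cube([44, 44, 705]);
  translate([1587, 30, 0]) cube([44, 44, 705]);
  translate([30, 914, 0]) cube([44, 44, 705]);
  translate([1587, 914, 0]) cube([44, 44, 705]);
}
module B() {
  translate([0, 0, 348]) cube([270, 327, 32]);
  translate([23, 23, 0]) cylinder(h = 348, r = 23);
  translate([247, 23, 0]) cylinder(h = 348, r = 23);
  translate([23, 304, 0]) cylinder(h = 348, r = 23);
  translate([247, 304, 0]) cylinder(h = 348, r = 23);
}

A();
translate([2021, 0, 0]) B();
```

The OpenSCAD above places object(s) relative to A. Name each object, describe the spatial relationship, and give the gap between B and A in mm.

A is a table. B is a stool. The stool is on the floor beside the table on its +x side. The gap between the stool and the table is 360 mm.

The stool's nearest face is 360 mm from the table's +x face.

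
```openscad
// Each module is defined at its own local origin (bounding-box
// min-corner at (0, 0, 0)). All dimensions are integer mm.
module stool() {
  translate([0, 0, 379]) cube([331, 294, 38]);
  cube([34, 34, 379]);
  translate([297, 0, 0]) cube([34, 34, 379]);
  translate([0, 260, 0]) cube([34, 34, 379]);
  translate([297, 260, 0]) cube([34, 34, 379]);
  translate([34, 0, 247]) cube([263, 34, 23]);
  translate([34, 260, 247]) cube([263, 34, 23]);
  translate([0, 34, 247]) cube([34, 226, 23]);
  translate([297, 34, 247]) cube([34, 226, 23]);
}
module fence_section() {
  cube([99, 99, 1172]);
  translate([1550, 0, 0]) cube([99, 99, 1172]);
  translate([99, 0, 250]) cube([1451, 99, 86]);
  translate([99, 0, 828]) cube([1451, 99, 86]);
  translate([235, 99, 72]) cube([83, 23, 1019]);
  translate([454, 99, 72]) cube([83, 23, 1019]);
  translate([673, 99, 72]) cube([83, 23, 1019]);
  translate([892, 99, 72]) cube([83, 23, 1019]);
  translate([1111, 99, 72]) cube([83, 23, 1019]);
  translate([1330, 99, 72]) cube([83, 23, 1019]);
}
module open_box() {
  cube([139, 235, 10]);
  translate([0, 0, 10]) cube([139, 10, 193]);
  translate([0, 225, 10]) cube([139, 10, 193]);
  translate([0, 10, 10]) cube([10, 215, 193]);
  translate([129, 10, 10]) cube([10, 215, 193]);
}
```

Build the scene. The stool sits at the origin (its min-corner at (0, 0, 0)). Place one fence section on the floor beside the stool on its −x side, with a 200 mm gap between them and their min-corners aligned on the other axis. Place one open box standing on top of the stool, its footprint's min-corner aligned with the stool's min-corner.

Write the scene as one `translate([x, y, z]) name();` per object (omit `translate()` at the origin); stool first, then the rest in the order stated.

stool();
translate([-1849, 0, 0]) fence_section();
translate([0, 0, 417]) open_box();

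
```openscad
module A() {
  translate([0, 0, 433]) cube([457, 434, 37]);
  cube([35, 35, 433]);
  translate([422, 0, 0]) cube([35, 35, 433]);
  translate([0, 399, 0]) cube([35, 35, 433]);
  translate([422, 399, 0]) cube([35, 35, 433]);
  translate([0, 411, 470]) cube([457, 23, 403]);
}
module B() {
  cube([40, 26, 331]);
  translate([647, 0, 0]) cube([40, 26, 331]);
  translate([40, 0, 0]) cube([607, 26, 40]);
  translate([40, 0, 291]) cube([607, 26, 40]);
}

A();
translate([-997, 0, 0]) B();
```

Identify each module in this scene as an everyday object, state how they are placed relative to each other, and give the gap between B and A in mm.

The picture frame's nearest face is 310 mm from the chair's −x face.

A is a chair. B is a picture frame. The picture frame is on the floor beside the chair on its −x side. The gap between the picture frame and the chair is 310 mm.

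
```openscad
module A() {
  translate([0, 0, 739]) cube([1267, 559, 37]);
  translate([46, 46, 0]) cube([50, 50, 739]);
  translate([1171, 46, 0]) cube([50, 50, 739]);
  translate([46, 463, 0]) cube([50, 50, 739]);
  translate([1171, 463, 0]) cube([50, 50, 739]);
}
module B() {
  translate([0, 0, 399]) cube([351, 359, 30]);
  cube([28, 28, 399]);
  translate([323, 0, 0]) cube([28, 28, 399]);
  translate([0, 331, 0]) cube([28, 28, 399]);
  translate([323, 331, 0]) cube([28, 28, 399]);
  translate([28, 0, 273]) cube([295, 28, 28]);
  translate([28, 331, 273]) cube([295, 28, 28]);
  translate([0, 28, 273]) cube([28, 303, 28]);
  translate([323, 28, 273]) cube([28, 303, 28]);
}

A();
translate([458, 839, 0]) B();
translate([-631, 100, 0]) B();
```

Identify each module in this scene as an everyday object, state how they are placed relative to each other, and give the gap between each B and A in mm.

A is a table. B is a stool. Two stools sit around the table at the +y, −x sides. The gap between each stool and the table is 280 mm.

Each stool's nearest face is 280 mm from the table's bounding box.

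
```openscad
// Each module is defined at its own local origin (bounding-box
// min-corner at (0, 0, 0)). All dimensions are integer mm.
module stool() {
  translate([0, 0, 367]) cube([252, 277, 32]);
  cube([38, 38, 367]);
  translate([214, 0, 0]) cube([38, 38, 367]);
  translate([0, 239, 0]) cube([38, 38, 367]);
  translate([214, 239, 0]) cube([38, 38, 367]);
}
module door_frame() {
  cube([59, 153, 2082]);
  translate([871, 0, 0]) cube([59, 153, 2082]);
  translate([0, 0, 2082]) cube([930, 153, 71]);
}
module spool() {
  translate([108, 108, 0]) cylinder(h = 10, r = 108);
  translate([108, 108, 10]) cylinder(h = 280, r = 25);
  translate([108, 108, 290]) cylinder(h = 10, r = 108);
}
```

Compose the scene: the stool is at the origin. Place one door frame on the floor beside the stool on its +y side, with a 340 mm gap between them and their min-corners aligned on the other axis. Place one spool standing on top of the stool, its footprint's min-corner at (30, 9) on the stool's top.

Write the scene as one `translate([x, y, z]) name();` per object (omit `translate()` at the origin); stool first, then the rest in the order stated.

stool();
translate([0, 617, 0]) door_frame();
translate([30, 9, 399]) spool();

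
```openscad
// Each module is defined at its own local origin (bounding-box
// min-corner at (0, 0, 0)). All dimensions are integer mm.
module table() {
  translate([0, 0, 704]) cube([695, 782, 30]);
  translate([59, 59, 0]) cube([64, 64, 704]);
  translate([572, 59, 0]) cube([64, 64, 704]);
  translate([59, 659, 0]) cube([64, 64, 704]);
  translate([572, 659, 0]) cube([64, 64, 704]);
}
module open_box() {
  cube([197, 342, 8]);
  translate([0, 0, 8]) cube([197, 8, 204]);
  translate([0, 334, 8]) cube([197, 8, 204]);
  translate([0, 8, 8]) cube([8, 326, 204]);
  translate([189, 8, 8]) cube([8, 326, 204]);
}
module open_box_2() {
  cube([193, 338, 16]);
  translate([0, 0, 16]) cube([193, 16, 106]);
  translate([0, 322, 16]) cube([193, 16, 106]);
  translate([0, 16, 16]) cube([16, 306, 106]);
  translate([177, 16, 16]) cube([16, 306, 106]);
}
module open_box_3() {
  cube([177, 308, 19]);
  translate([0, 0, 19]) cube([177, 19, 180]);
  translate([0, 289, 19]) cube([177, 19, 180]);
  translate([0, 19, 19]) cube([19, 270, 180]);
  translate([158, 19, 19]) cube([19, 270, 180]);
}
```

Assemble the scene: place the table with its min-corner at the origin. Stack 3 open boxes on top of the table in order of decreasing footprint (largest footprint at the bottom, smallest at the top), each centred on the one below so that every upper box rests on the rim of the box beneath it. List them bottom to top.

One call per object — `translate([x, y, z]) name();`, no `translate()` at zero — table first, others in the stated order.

table();
translate([249, 220, 734]) open_box();
translate([251, 222, 946]) open_box_2();
translate([259, 237, 1068]) open_box_3();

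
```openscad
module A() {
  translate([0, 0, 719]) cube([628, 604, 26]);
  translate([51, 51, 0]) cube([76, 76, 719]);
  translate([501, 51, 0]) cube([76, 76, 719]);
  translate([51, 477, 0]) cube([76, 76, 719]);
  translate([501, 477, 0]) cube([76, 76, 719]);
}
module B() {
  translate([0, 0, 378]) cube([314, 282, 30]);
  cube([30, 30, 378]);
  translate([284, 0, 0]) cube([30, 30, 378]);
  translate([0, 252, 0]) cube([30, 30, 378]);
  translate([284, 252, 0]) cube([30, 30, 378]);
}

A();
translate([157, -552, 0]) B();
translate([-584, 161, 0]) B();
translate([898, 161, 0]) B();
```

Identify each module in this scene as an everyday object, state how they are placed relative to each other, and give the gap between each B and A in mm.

Each stool's nearest face is 270 mm from the table's bounding box.

A is a table. B is a stool. Three stools sit around the table at the −y, −x, +x sides. The gap between each stool and the table is 270 mm.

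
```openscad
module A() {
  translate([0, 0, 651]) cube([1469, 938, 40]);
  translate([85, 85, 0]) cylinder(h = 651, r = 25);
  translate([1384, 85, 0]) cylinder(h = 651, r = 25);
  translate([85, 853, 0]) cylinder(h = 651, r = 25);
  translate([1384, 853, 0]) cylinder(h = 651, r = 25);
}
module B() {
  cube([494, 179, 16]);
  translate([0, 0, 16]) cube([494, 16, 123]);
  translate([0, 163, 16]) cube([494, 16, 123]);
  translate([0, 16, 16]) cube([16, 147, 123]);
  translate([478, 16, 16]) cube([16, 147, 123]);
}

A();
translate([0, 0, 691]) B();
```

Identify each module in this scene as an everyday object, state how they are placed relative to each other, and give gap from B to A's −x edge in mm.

The open box's min-x is at 0; the table's min-x is 0; gap = 0 mm.

A is a table. B is an open box. The open box is on top of the table. The gap from the open box to the table's −x edge is 0 mm.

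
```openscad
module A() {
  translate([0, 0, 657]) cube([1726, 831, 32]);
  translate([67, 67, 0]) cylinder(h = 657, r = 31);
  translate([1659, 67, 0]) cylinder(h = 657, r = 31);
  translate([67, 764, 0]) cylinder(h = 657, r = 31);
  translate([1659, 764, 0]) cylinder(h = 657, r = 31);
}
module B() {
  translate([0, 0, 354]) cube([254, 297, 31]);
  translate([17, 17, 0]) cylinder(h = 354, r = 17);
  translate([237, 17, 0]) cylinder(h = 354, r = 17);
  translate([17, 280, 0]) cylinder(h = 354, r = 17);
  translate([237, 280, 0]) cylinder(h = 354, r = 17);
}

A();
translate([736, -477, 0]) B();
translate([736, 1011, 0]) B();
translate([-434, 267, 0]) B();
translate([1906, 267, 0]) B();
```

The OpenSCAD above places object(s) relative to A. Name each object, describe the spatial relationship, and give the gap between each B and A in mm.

Each stool's nearest face is 180 mm from the table's bounding box.

A is a table. B is a stool. Four stools sit around the table at the −y, +y, −x, +x sides. The gap between each stool and the table is 180 mm.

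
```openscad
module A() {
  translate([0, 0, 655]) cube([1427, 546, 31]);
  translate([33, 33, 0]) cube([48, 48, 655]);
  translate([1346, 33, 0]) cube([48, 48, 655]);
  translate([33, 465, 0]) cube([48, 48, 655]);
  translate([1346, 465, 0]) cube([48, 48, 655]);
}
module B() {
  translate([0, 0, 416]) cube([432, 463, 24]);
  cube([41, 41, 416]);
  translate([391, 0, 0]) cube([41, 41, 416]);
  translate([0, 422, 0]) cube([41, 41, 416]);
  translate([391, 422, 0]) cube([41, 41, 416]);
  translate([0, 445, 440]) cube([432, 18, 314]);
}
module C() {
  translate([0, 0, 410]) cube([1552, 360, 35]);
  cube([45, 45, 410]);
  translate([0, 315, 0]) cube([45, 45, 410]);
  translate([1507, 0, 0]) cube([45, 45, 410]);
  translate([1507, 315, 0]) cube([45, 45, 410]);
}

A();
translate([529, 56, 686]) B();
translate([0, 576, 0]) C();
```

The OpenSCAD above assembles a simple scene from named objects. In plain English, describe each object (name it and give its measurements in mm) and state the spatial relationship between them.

A is a table: top 1427 mm (x) × 546 mm (y), 31 mm thick, upper face at z = 686 mm, on four 48×48 mm square legs, each inset 33 mm from the nearest pair of top edges, running from z = 0 to the bottom of the top.

B is a chair: 432×463 mm seat, 24 mm thick, top at z = 440 mm, on four 41 mm square corner legs flush with the seat edges. A 18 mm thick backrest slab spans the full seat width, extending 314 mm above the seat top, its back face flush with the seat's +y edge.

C is a bench: a 1552×360 mm seat slab, 35 mm thick, top at z = 445 mm, on four 45×45 mm square legs flush with the seat corners and standing on z = 0.

The chair is on top of the table. The bench is on the floor beside the table on its +y side.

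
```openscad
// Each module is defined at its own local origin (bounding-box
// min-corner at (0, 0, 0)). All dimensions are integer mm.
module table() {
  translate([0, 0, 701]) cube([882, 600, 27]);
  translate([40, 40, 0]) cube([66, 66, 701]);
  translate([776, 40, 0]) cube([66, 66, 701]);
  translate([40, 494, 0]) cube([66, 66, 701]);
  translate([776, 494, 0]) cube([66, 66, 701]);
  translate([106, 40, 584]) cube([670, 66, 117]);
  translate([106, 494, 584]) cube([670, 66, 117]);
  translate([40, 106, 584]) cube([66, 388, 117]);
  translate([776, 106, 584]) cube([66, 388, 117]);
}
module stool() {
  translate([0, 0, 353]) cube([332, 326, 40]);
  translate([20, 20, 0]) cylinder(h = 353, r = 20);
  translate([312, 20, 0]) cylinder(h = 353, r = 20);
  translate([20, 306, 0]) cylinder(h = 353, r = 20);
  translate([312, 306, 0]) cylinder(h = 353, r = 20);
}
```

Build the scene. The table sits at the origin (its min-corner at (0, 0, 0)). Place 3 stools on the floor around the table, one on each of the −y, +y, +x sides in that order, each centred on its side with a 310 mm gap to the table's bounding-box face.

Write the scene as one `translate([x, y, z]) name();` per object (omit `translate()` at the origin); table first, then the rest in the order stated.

table();
translate([275, -636, 0]) stool();
translate([275, 910, 0]) stool();
translate([1192, 137, 0]) stool();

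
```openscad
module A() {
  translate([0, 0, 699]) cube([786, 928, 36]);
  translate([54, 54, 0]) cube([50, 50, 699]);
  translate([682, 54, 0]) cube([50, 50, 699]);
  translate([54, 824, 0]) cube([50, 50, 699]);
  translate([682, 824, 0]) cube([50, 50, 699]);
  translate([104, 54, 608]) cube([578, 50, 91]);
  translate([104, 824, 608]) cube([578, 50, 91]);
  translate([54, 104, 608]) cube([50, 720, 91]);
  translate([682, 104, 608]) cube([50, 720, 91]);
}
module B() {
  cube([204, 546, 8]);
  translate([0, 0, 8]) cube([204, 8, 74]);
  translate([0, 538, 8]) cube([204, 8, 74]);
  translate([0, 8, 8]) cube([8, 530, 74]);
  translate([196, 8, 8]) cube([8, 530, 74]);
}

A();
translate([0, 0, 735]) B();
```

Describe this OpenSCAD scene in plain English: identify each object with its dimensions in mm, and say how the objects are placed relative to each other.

A is a table: top 786 mm (x) × 928 mm (y), 36 mm thick, upper face at z = 735 mm, on four 50×50 mm square legs, each inset 54 mm from the nearest pair of top edges, running from z = 0 to the bottom of the top. Four apron rails, 50 mm thick and 91 mm tall, run between adjacent legs with their top edges flush with the underside of the top and their outer faces flush with the legs' outer faces.

B is an open-topped rectangular box: outside dimensions 204×546×82 mm, with a uniform wall and base thickness of 8 mm. The base is a full 204×546 slab on the floor; four walls sit on top of the base. The front and back walls (the −y and +y sides) span the full width; the two side walls fit between them.

The open box is on top of the table.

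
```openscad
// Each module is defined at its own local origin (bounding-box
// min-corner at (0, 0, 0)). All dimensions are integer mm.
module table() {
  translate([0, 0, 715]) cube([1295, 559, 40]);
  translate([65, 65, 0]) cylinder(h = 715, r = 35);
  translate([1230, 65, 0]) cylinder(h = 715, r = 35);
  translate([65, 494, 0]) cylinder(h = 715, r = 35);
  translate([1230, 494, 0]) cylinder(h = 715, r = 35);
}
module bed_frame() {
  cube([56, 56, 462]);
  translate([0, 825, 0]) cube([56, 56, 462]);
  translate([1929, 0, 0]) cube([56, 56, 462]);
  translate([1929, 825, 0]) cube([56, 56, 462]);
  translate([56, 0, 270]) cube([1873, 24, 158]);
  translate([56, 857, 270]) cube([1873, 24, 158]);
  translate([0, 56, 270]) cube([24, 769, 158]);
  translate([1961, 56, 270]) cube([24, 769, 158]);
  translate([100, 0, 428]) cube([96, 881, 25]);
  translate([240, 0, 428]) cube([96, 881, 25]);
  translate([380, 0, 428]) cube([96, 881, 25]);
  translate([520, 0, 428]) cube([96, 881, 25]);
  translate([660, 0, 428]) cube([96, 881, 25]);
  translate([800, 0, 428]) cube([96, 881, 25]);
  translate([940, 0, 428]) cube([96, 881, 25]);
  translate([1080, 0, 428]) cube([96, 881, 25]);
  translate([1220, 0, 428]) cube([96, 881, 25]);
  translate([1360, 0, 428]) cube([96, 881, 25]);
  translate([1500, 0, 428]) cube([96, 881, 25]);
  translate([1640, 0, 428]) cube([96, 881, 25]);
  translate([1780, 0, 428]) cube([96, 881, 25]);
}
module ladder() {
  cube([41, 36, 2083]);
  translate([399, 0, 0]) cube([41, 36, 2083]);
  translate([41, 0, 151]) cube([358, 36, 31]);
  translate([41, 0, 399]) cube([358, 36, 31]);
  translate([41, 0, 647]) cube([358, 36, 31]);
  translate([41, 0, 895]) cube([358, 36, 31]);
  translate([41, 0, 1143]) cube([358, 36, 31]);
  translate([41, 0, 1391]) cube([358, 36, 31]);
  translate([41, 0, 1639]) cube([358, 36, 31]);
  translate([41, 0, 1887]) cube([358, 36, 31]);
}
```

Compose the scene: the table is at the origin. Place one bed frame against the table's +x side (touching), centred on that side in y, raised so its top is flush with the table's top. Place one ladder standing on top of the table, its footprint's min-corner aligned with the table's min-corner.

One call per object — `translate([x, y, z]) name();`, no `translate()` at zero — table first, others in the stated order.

table();
translate([1295, -161, 293]) bed_frame();
translate([0, 0, 755]) ladder();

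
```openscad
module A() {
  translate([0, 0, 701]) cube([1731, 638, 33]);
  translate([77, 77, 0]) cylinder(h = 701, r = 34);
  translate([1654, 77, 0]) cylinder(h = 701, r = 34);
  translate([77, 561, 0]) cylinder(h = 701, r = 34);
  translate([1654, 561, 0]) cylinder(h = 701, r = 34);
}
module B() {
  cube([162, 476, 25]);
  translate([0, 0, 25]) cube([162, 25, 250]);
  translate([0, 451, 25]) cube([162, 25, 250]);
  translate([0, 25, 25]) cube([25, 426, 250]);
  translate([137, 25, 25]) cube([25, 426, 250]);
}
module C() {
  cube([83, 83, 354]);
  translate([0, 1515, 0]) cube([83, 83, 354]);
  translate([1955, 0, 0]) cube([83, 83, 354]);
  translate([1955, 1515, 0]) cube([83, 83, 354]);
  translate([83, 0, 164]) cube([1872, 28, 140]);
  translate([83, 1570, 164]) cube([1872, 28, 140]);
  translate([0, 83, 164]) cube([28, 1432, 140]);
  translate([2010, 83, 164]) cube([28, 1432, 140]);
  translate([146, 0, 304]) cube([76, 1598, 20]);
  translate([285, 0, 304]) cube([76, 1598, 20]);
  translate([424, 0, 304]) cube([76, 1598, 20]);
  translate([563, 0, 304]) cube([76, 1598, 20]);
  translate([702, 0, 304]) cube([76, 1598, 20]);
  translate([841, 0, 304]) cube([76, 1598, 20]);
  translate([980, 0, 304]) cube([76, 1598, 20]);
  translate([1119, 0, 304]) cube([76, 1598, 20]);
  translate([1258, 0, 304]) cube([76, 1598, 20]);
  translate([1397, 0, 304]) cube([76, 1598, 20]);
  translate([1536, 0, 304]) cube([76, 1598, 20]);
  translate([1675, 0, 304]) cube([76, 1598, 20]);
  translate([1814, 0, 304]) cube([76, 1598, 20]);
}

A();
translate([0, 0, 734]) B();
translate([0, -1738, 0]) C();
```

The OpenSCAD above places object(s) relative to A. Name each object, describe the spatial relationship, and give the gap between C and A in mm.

The bed frame's nearest face is 140 mm from the table's −y face.

A is a table. B is an open box. C is a bed frame. The open box is on top of the table. The bed frame is on the floor beside the table on its −y side. The gap between the bed frame and the table is 140 mm.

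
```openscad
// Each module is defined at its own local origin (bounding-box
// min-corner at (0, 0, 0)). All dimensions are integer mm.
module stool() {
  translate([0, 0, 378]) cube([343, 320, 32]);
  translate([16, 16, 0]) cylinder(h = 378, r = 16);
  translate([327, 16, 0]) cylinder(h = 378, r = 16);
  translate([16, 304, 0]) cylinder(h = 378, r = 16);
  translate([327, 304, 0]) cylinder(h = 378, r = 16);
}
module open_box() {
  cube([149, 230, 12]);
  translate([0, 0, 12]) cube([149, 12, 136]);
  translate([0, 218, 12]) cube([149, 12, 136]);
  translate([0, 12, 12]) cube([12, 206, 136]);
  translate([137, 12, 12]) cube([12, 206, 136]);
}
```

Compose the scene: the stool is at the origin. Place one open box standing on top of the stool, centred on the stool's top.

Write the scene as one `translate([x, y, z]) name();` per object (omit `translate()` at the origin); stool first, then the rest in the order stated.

stool();
translate([97, 45, 410]) open_box();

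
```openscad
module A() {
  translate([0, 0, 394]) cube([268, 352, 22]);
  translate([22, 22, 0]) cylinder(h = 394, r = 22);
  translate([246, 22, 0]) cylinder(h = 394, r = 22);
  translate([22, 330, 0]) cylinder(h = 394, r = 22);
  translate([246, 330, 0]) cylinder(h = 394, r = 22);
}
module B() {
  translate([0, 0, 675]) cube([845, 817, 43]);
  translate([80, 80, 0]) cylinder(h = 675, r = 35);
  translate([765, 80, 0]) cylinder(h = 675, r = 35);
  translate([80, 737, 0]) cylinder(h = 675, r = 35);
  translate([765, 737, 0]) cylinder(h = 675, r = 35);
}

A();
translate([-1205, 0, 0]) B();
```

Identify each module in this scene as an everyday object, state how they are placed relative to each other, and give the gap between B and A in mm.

The table's nearest face is 360 mm from the stool's −x face.

A is a stool. B is a table. The table is on the floor beside the stool on its −x side. The gap between the table and the stool is 360 mm.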